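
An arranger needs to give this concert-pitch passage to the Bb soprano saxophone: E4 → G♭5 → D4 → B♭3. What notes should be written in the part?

F#4 Ab5 E4 C4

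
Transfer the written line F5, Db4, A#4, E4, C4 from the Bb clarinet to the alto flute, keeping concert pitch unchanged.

Ab5 Fb4 C#5 G4 Eb4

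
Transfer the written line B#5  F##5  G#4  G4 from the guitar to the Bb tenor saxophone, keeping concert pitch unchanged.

C##6 G##5 A#4 A4

First find concert pitch: the guitar sounds a perfect octave below written, so B#5 F##5 G#4 G4 sounds B#4 F##4 G#3 G3.
Then write for Bb tenor saxophone: it sounds a major ninth below written, so the part must be a major ninth above concert.
B#4 → C##6
F##4 → G##5
G#3 → A#4
G3 → A4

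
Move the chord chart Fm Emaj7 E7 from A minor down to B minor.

Gm F#maj7 F#7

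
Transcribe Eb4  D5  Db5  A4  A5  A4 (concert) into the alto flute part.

Ab4 G5 Gb5 D5 D6 D5

The alto flute sounds a perfect fourth below written, so the written part must be a perfect fourth above concert — transpose each note up.
Eb4 to Ab4
D5 to G5
Db5 to Gb5
A4 to D5
A5 to D6
A4 to D5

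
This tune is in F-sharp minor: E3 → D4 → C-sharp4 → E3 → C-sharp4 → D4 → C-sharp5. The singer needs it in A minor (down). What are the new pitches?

G2 F3 E3 G2 E3 F3 E4

F-sharp minor to A minor down is a major sixth, so every note moves down by that interval.
E3 gives G2
D4 gives F3
C#4 gives E3
E3 gives G2
C#4 gives E3
D4 gives F3
C#5 gives E4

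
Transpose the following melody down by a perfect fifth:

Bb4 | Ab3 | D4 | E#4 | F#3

Eb4 Db3 G3 A#3 B2

Bb4 down a perfect fifth is Eb4.
Ab3 down a perfect fifth is Db3.
D4: a fifth down reaches G, and 7 semitones makes it G3.
A perfect fifth down from E#4 gives A#3.
F#3: a fifth down reaches B, and 7 semitones makes it B2.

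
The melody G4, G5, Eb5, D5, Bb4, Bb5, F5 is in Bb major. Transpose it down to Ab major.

F4 F5 Db5 C5 Ab4 Ab5 Eb5

From Bb down to Ab is a major second; apply that to each pitch.
G4 to F4
G5 to F5
Eb5 to Db5
D5 to C5
Bb4 to Ab4
Bb5 to Ab5
F5 to Eb5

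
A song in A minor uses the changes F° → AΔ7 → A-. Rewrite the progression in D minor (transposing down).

Bb° DΔ7 D-

A minor down to D minor is a perfect fifth; each chord root moves by that interval while the quality stays the same.
F°: root F down a perfect fifth → Bb, giving Bb°.
AΔ7: root A down a perfect fifth → D, giving DΔ7.
A-: root A down a perfect fifth → D, giving D-.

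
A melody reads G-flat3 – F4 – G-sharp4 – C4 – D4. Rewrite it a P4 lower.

Db3 C4 D#4 G3 A3

Gb3 down a perfect fourth is Db3.
F4 down a perfect fourth is C4.
G#4: a fourth down reaches D, and 5 semitones makes it D#4.
A perfect fourth down from C4 gives G3.
A perfect fourth down from D4 gives A3.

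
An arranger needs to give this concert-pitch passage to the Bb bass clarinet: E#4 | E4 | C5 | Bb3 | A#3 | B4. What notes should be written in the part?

F##5 F#5 D6 C5 B#4 C#6

The Bb bass clarinet sounds a major ninth below written, so the written part must be a major ninth above concert — transpose each note up.
E#4 -> F##5
E4 -> F#5
C5 -> D6
Bb3 -> C5
A#3 -> B#4
B4 -> C#6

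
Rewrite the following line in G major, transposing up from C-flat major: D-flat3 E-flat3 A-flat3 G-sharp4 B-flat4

C-flat major to G major up is an augmented fifth, so every note moves up by that interval.
Db3 gives A3
Eb3 gives B3
Ab3 gives E4
G#4 gives D##5
Bb4 gives F#5

A3 B3 E4 D##5 F#5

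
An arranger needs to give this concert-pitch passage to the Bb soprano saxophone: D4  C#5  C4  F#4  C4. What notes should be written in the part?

E4 D#5 D4 G#4 D4

The Bb soprano saxophone sounds a major second below written, so the written part must be a major second above concert — transpose each note up.
D4 -> E4
C#5 -> D#5
C4 -> D4
F#4 -> G#4
C4 -> D4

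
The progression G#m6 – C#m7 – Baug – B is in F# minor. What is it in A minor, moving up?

Bm6 Em7 Daug D

F# minor up to A minor is a minor third; each chord root moves by that interval while the quality stays the same.
G#m6: root G# up a minor third → B, giving Bm6.
C#m7: root C# up a minor third → E, giving Em7.
Baug: root B up a minor third → D, giving Daug.
B: root B up a minor third → D, giving D.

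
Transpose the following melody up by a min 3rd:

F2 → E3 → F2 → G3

A minor third up from F2 gives Ab2.
E3: a third up reaches G, and 3 semitones makes it G3.
A minor third up from F2 gives Ab2.
A minor third up from G3 gives Bb3.

Ab2 G3 Ab2 Bb3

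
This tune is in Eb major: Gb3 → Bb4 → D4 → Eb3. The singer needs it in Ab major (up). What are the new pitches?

From Eb up to Ab is a perfect fourth; apply that to each pitch.
Gb3 becomes Cb4
Bb4 becomes Eb5
D4 becomes G4
Eb3 becomes Ab3

Cb4 Eb5 G4 Ab3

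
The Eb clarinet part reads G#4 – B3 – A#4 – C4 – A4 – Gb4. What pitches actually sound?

Written C4 on the Eb clarinet sounds as Eb4, a minor third higher; apply that shift to every note.
G#4 → B4
B3 → D4
A#4 → C#5
C4 → Eb4
A4 → C5
Gb4 → Bbb4

B4 D4 C#5 Eb4 C5 Bbb4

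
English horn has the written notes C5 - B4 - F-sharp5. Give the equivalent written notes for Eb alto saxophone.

D5 C#5 G#5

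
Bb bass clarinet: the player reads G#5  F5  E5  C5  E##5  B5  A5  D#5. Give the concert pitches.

F#4 Eb4 D4 Bb3 D##4 A4 G4 C#4

Written C4 on the Bb bass clarinet sounds as Bb2, a major ninth lower; apply that shift to every note.
G#5 → F#4
F5 → Eb4
E5 → D4
C5 → Bb3
E##5 → D##4
B5 → A4
A5 → G4
D#5 → C#4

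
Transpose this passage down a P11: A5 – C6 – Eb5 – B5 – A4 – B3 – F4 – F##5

A5: an eleventh down reaches E, and 17 semitones makes it E4.
C6: an eleventh down reaches G, and 17 semitones makes it G4.
A perfect eleventh down from Eb5 gives Bb3.
B5: an eleventh down reaches F, and 17 semitones makes it F#4.
A4: an eleventh down reaches E, and 17 semitones makes it E3.
B3: an eleventh down reaches F, and 17 semitones makes it F#2.
F4: an eleventh down reaches C, and 17 semitones makes it C3.
A perfect eleventh down from F##5 gives C##4.

E4 G4 Bb3 F#4 E3 F#2 C3 C##4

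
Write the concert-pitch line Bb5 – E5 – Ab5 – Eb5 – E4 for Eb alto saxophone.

The Eb alto saxophone sounds a major sixth below written, so the written part must be a major sixth above concert — transpose each note up.
Bb5 gives G6
E5 gives C#6
Ab5 gives F6
Eb5 gives C6
E4 gives C#5

G6 C#6 F6 C6 C#5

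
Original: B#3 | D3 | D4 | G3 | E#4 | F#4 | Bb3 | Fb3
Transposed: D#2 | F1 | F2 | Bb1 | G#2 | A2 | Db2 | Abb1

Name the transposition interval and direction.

down a major thirteenth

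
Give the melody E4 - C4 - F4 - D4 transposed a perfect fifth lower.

A3 F3 Bb3 G3

A perfect fifth down from E4 gives A3.
C4 down a perfect fifth is F3.
F4: a fifth down reaches B, and 7 semitones makes it Bb3.
A perfect fifth down from D4 gives G3.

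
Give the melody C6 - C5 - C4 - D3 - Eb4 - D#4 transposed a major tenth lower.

Ab4 Ab3 Ab2 Bb1 Cb3 B2

C6 to Ab4
C5 to Ab3
C4 to Ab2
D3 to Bb1
Eb4 to Cb3
D#4 to B2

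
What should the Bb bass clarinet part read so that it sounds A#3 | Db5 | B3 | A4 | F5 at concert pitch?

B#4 Eb6 C#5 B5 G6

Written C4 sounds as Bb2 on the Bb bass clarinet, so concert pitches are written a major ninth up.
A#3 → B#4
Db5 → Eb6
B3 → C#5
A4 → B5
F5 → G6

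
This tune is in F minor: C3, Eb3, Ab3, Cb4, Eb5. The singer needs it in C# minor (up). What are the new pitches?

From F up to C# is an augmented fifth; apply that to each pitch.
C3 to G#3
Eb3 to B3
Ab3 to E4
Cb4 to G4
Eb5 to B5

G#3 B3 E4 G4 B5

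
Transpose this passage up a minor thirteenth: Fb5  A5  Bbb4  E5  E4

Dbb7 F7 Gbb6 C7 C6

Fb5 → Dbb7
A5 → F7
Bbb4 → Gbb6
E5 → C7
E4 → C6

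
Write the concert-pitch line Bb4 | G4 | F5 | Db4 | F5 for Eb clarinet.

G4 E4 D5 Bb3 D5

The Eb clarinet sounds a minor third above written, so the written part must be a minor third below concert — transpose each note down.
Bb4 -> G4
G4 -> E4
F5 -> D5
Db4 -> Bb3
F5 -> D5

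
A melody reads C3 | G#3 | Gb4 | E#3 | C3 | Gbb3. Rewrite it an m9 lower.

C3 to B1
G#3 to F##2
Gb4 to F3
E#3 to D##2
C3 to B1
Gbb3 to Fb2

B1 F##2 F3 D##2 B1 Fb2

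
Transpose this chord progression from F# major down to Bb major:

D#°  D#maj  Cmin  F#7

G° Gmaj Fbmin Bb7

F# major down to Bb major is an augmented fifth; each chord root moves by that interval while the quality stays the same.
D#°: root D# down an augmented fifth → G, giving G°.
D#maj: root D# down an augmented fifth → G, giving Gmaj.
Cmin: root C down an augmented fifth → Fb, giving Fbmin.
F#7: root F# down an augmented fifth → Bb, giving Bb7.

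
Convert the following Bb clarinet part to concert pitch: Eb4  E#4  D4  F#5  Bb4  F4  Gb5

Db4 D#4 C4 E5 Ab4 Eb4 Fb5

The Bb clarinet sounds a major second below written, so transpose each written note down a major second.
Eb4 becomes Db4
E#4 becomes D#4
D4 becomes C4
F#5 becomes E5
Bb4 becomes Ab4
F4 becomes Eb4
Gb5 becomes Fb5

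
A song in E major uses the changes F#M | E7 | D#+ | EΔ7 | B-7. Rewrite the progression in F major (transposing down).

E major down to F major is a major seventh; each chord root moves by that interval while the quality stays the same.
F#M: root F# down a major seventh → G, giving GM.
E7: root E down a major seventh → F, giving F7.
D#+: root D# down a major seventh → E, giving E+.
EΔ7: root E down a major seventh → F, giving FΔ7.
B-7: root B down a major seventh → C, giving C-7.

GM F7 E+ FΔ7 C-7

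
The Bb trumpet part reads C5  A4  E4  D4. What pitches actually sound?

Written C4 on the Bb trumpet sounds as Bb3, a major second lower; apply that shift to every note.
C5 -> Bb4
A4 -> G4
E4 -> D4
D4 -> C4

Bb4 G4 D4 C4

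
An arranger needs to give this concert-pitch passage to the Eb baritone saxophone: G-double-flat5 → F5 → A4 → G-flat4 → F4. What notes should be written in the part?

Ebb7 D7 F#6 Eb6 D6

Written C4 sounds as Eb2 on the Eb baritone saxophone, so concert pitches are written a major thirteenth up.
Gbb5 gives Ebb7
F5 gives D7
A4 gives F#6
Gb4 gives Eb6
F4 gives D6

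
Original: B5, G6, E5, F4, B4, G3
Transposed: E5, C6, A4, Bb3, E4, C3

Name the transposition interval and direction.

Take the first pair: B5 → E5. B to E spans 5 letter names, so the interval is some kind of fifth.
E5 to B5 is 7 semitones, which makes it a perfect fifth; the second version is lower, so the direction is down.
Checking another pair — G3 → C3 — gives the same interval.

down a perfect fifth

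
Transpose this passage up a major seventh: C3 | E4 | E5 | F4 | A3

B3 D#5 D#6 E5 G#4

A major seventh up from C3 gives B3.
E4 up a major seventh is D#5.
E5: a seventh up reaches D, and 11 semitones makes it D#6.
A major seventh up from F4 gives E5.
A major seventh up from A3 gives G#4.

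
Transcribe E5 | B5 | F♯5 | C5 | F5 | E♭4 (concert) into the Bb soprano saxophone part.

F#5 C#6 G#5 D5 G5 F4

Written C4 sounds as Bb3 on the Bb soprano saxophone, so concert pitches are written a major second up.
E5 → F#5
B5 → C#6
F#5 → G#5
C5 → D5
F5 → G5
Eb4 → F4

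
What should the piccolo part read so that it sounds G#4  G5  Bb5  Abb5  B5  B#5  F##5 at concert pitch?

Written C4 sounds as C5 on the piccolo, so concert pitches are written a perfect octave down.
G#4 -> G#3
G5 -> G4
Bb5 -> Bb4
Abb5 -> Abb4
B5 -> B4
B#5 -> B#4
F##5 -> F##4

G#3 G4 Bb4 Abb4 B4 B#4 F##4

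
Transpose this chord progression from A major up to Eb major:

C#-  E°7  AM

A major up to Eb major is a diminished fifth; each chord root moves by that interval while the quality stays the same.
C#-: root C# up a diminished fifth → G, giving G-.
E°7: root E up a diminished fifth → Bb, giving Bb°7.
AM: root A up a diminished fifth → Eb, giving EbM.

G- Bb°7 EbM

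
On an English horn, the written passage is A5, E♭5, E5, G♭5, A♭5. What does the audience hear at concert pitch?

D5 Ab4 A4 Cb5 Db5

Written C4 on the English horn sounds as F3, a perfect fifth lower; apply that shift to every note.
A5 to D5
Eb5 to Ab4
E5 to A4
Gb5 to Cb5
Ab5 to Db5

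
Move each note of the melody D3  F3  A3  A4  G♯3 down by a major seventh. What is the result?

Eb2 Gb2 Bb2 Bb3 A2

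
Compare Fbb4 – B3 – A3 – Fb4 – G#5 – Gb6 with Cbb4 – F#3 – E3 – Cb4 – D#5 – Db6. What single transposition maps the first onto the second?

down a perfect fourth

Take the first pair: Fbb4 → Cbb4. F to C spans 4 letter names, so the interval is some kind of fourth.
Cbb4 to Fbb4 is 5 semitones, which makes it a perfect fourth; the second version is lower, so the direction is down.
Checking another pair — Gb6 → Db6 — gives the same interval.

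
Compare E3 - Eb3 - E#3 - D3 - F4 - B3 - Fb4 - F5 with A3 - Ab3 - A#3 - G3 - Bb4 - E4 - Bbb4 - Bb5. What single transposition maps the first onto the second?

Take the first pair: E3 → A3. E to A spans 4 letter names, so the interval is some kind of fourth.
E3 to A3 is 5 semitones, which makes it a perfect fourth; the second version is higher, so the direction is up.
Checking another pair — F5 → Bb5 — gives the same interval.

up a perfect fourth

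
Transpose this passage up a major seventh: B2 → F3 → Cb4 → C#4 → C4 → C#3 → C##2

B2 to A#3
F3 to E4
Cb4 to Bb4
C#4 to B#4
C4 to B4
C#3 to B#3
C##2 to B##2

A#3 E4 Bb4 B#4 B4 B#3 B##2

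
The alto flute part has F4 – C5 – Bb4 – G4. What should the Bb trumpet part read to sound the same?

D4 A4 G4 E4

First find concert pitch: the alto flute sounds a perfect fourth below written, so F4 C5 Bb4 G4 sounds C4 G4 F4 D4.
Then write for Bb trumpet: it sounds a major second below written, so the part must be a major second above concert.
C4 → D4
G4 → A4
F4 → G4
D4 → E4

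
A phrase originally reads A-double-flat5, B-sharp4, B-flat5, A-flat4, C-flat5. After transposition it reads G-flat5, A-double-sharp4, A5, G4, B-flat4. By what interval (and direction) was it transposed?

Take the first pair: Abb5 → Gb5. A to G spans 2 letter names, so the interval is some kind of second.
Gb5 to Abb5 is 1 semitone, which makes it a minor second; the second version is lower, so the direction is down.
Checking another pair — Cb5 → Bb4 — gives the same interval.

down a minor second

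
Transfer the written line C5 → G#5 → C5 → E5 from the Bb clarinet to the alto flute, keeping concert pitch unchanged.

Eb5 B5 Eb5 G5

First find concert pitch: the Bb clarinet sounds a major second below written, so C5 G#5 C5 E5 sounds Bb4 F#5 Bb4 D5.
Then write for alto flute: it sounds a perfect fourth below written, so the part must be a perfect fourth above concert.
Bb4 → Eb5
F#5 → B5
Bb4 → Eb5
D5 → G5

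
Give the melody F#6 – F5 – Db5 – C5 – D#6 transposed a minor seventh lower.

G#5 G4 Eb4 D4 E#5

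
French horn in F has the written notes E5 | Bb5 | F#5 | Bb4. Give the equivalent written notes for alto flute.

D5 Ab5 E5 Ab4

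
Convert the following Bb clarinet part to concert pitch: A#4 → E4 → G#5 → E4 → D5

G#4 D4 F#5 D4 C5

The Bb clarinet sounds a major second below written, so transpose each written note down a major second.
A#4 -> G#4
E4 -> D4
G#5 -> F#5
E4 -> D4
D5 -> C5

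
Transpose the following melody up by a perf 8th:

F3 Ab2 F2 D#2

F4 Ab3 F3 D#3

F3: an octave up reaches F, and 12 semitones makes it F4.
A perfect octave up from Ab2 gives Ab3.
A perfect octave up from F2 gives F3.
D#2 up a perfect octave is D#3.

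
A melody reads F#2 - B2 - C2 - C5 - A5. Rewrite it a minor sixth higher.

D3 G3 Ab2 Ab5 F6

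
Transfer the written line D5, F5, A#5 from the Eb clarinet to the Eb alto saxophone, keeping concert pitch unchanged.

D6 F6 A#6

First find concert pitch: the Eb clarinet sounds a minor third above written, so D5 F5 A#5 sounds F5 Ab5 C#6.
Then write for Eb alto saxophone: it sounds a major sixth below written, so the part must be a major sixth above concert.
F5 → D6
Ab5 → F6
C#6 → A#6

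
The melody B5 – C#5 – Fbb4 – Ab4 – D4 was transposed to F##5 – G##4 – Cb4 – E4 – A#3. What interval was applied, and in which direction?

down a diminished fourth

Take the first pair: B5 → F##5. B to F spans 4 letter names, so the interval is some kind of fourth.
F##5 to B5 is 4 semitones, which makes it a diminished fourth; the second version is lower, so the direction is down.
Checking another pair — D4 → A#3 — gives the same interval.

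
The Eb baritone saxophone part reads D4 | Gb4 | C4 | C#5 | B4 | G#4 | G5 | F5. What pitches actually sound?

Written C4 on the Eb baritone saxophone sounds as Eb2, a major thirteenth lower; apply that shift to every note.
D4 → F2
Gb4 → Bbb2
C4 → Eb2
C#5 → E3
B4 → D3
G#4 → B2
G5 → Bb3
F5 → Ab3

F2 Bbb2 Eb2 E3 D3 B2 Bb3 Ab3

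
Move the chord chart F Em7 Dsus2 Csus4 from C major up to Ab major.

Db Cm7 Bbsus2 Absus4

C major up to Ab major is a minor sixth; each chord root moves by that interval while the quality stays the same.
F: root F up a minor sixth → Db, giving Db.
Em7: root E up a minor sixth → C, giving Cm7.
Dsus2: root D up a minor sixth → Bb, giving Bbsus2.
Csus4: root C up a minor sixth → Ab, giving Absus4.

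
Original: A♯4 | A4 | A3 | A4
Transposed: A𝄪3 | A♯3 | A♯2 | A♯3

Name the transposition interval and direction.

down a diminished octave

Take the first pair: A#4 → A##3. A to A spans 8 letter names, so the interval is some kind of octave.
A##3 to A#4 is 11 semitones, which makes it a diminished octave; the second version is lower, so the direction is down.
Checking another pair — A4 → A#3 — gives the same interval.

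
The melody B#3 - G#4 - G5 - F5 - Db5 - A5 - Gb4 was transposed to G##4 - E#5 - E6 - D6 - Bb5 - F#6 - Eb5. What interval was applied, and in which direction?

up a major sixth

Take the first pair: B#3 → G##4. B to G spans 6 letter names, so the interval is some kind of sixth.
B#3 to G##4 is 9 semitones, which makes it a major sixth; the second version is higher, so the direction is up.
Checking another pair — Gb4 → Eb5 — gives the same interval.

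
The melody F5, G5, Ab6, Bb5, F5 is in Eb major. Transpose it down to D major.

Eb major to D major down is a minor second, so every note moves down by that interval.
F5 -> E5
G5 -> F#5
Ab6 -> G6
Bb5 -> A5
F5 -> E5

E5 F#5 G6 A5 E5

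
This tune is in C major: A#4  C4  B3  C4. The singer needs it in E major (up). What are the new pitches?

C##5 E4 D#4 E4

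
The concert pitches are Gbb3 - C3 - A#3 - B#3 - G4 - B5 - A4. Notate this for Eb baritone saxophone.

Ebb5 A4 F##5 G##5 E6 G#7 F#6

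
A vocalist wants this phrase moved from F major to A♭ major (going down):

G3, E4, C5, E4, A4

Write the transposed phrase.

Bb2 G3 Eb4 G3 C4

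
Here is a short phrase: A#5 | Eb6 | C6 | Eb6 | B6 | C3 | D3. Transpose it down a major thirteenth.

A#5 down a major thirteenth is C#4.
Eb6: a thirteenth down reaches G, and 21 semitones makes it Gb4.
C6: a thirteenth down reaches E, and 21 semitones makes it Eb4.
Eb6 down a major thirteenth is Gb4.
B6: a thirteenth down reaches D, and 21 semitones makes it D5.
A major thirteenth down from C3 gives Eb1.
D3: a thirteenth down reaches F, and 21 semitones makes it F1.

C#4 Gb4 Eb4 Gb4 D5 Eb1 F1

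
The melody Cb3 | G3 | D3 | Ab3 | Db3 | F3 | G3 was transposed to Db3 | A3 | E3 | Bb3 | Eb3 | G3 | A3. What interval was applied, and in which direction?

From Cb3 to Db3 is 2 letter names — a second of some quality.
Cb3 to Db3 is 2 semitones, which makes it a major second; the second version is higher, so the direction is up.
Checking another pair — G3 → A3 — gives the same interval.

up a major second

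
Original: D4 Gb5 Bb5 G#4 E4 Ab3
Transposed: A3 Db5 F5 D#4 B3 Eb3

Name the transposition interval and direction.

down a perfect fourth

From D4 to A3 is 4 letter names — a fourth of some quality.
A3 to D4 is 5 semitones, which makes it a perfect fourth; the second version is lower, so the direction is down.
Checking another pair — Ab3 → Eb3 — gives the same interval.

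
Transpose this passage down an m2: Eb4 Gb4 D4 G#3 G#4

D4 F4 C#4 F##3 F##4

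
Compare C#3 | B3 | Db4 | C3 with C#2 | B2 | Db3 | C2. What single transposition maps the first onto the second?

From C#3 to C#2 is 8 letter names — an octave of some quality.
C#2 to C#3 is 12 semitones, which makes it a perfect octave; the second version is lower, so the direction is down.
Checking another pair — C3 → C2 — gives the same interval.

down a perfect octave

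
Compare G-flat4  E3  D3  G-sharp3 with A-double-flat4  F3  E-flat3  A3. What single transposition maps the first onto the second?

From Gb4 to Abb4 is 2 letter names — a second of some quality.
Gb4 to Abb4 is 1 semitone, which makes it a minor second; the second version is higher, so the direction is up.
Checking another pair — G#3 → A3 — gives the same interval.

up a minor second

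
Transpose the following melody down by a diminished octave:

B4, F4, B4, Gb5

B#3 F#3 B#3 G4

B4: an octave down reaches B, and 11 semitones makes it B#3.
F4 down a diminished octave is F#3.
A diminished octave down from B4 gives B#3.
A diminished octave down from Gb5 gives G4.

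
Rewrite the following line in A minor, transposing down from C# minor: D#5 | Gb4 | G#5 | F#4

B4 Ebb4 E5 D4

C# minor to A minor down is a major third, so every note moves down by that interval.
D#5 to B4
Gb4 to Ebb4
G#5 to E5
F#4 to D4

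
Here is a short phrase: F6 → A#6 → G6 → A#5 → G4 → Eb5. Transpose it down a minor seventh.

F6 gives G5
A#6 gives B#5
G6 gives A5
A#5 gives B#4
G4 gives A3
Eb5 gives F4

G5 B#5 A5 B#4 A3 F4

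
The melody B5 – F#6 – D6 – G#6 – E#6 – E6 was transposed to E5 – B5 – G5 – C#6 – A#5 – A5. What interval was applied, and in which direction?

From B5 to E5 is 5 letter names — a fifth of some quality.
E5 to B5 is 7 semitones, which makes it a perfect fifth; the second version is lower, so the direction is down.
Checking another pair — E6 → A5 — gives the same interval.

down a perfect fifth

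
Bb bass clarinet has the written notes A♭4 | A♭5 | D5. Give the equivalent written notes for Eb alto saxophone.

Eb4 Eb5 A4

First find concert pitch: the Bb bass clarinet sounds a major ninth below written, so A♭4 A♭5 D5 sounds Gb3 Gb4 C4.
Then write for Eb alto saxophone: it sounds a major sixth below written, so the part must be a major sixth above concert.
Gb3 → Eb4
Gb4 → Eb5
C4 → A4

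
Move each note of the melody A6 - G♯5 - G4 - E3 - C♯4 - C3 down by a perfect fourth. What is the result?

A6 gives E6
G#5 gives D#5
G4 gives D4
E3 gives B2
C#4 gives G#3
C3 gives G2

E6 D#5 D4 B2 G#3 G2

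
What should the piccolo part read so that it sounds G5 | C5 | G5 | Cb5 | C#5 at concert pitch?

Written C4 sounds as C5 on the piccolo, so concert pitches are written a perfect octave down.
G5 -> G4
C5 -> C4
G5 -> G4
Cb5 -> Cb4
C#5 -> C#4

G4 C4 G4 Cb4 C#4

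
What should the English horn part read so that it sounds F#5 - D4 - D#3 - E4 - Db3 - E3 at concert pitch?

Written C4 sounds as F3 on the English horn, so concert pitches are written a perfect fifth up.
F#5 → C#6
D4 → A4
D#3 → A#3
E4 → B4
Db3 → Ab3
E3 → B3

C#6 A4 A#3 B4 Ab3 B3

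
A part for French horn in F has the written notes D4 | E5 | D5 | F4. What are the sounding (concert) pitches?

The French horn in F sounds a perfect fifth below written, so transpose each written note down a perfect fifth.
D4 -> G3
E5 -> A4
D5 -> G4
F4 -> Bb3

G3 A4 G4 Bb3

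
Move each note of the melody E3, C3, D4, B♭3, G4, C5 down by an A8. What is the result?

E3 → Eb2
C3 → Cb2
D4 → Db3
Bb3 → Bbb2
G4 → Gb3
C5 → Cb4

Eb2 Cb2 Db3 Bbb2 Gb3 Cb4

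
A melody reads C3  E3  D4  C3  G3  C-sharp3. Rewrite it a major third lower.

C3 down a major third is Ab2.
E3 down a major third is C3.
D4: a third down reaches B, and 4 semitones makes it Bb3.
C3: a third down reaches A, and 4 semitones makes it Ab2.
G3: a third down reaches E, and 4 semitones makes it Eb3.
A major third down from C#3 gives A2.

Ab2 C3 Bb3 Ab2 Eb3 A2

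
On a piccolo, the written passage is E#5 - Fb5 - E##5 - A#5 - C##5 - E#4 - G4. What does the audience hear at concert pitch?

Written C4 on the piccolo sounds as C5, a perfect octave higher; apply that shift to every note.
E#5 becomes E#6
Fb5 becomes Fb6
E##5 becomes E##6
A#5 becomes A#6
C##5 becomes C##6
E#4 becomes E#5
G4 becomes G5

E#6 Fb6 E##6 A#6 C##6 E#5 G5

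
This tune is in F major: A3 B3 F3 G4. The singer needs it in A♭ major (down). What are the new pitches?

C3 D3 Ab2 Bb3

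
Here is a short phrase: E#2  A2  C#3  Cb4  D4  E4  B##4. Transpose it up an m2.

F#2 Bb2 D3 Dbb4 Eb4 F4 C##5

E#2: a second up reaches F, and 1 semitone makes it F#2.
A2 up a minor second is Bb2.
C#3: a second up reaches D, and 1 semitone makes it D3.
A minor second up from Cb4 gives Dbb4.
D4: a second up reaches E, and 1 semitone makes it Eb4.
E4: a second up reaches F, and 1 semitone makes it F4.
B##4: a second up reaches C, and 1 semitone makes it C##5.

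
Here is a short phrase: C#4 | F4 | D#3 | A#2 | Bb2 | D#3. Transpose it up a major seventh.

B#4 E5 C##4 G##3 A3 C##4

C#4: a seventh up reaches B, and 11 semitones makes it B#4.
F4: a seventh up reaches E, and 11 semitones makes it E5.
A major seventh up from D#3 gives C##4.
A major seventh up from A#2 gives G##3.
Bb2 up a major seventh is A3.
D#3 up a major seventh is C##4.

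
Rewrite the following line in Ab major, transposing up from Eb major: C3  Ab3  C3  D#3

F3 Db4 F3 G#3

From Eb up to Ab is a perfect fourth; apply that to each pitch.
C3 becomes F3
Ab3 becomes Db4
C3 becomes F3
D#3 becomes G#3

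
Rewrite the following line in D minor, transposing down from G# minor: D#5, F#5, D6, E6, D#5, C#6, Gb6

A4 C5 Ab5 Bb5 A4 G5 Dbb6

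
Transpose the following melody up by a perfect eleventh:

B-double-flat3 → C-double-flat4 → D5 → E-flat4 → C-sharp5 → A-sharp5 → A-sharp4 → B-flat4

Bbb3 becomes Ebb5
Cbb4 becomes Fbb5
D5 becomes G6
Eb4 becomes Ab5
C#5 becomes F#6
A#5 becomes D#7
A#4 becomes D#6
Bb4 becomes Eb6

Ebb5 Fbb5 G6 Ab5 F#6 D#7 D#6 Eb6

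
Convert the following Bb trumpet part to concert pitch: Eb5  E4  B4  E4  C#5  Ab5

The Bb trumpet sounds a major second below written, so transpose each written note down a major second.
Eb5 -> Db5
E4 -> D4
B4 -> A4
E4 -> D4
C#5 -> B4
Ab5 -> Gb5

Db5 D4 A4 D4 B4 Gb5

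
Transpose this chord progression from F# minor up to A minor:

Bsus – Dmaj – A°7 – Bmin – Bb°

Dsus Fmaj C°7 Dmin Db°

F# minor up to A minor is a minor third; each chord root moves by that interval while the quality stays the same.
Bsus: root B up a minor third → D, giving Dsus.
Dmaj: root D up a minor third → F, giving Fmaj.
A°7: root A up a minor third → C, giving C°7.
Bmin: root B up a minor third → D, giving Dmin.
Bb°: root Bb up a minor third → Db, giving Db°.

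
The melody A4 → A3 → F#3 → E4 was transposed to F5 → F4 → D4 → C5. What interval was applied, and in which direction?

Take the first pair: A4 → F5. A to F spans 6 letter names, so the interval is some kind of sixth.
A4 to F5 is 8 semitones, which makes it a minor sixth; the second version is higher, so the direction is up.
Checking another pair — E4 → C5 — gives the same interval.

up a minor sixth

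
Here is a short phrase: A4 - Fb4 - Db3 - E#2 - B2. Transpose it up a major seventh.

G#5 Eb5 C4 D##3 A#3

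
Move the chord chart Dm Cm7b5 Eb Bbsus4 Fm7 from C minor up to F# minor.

G#m F#m7b5 A Esus4 Bm7

C minor up to F# minor is an augmented fourth; each chord root moves by that interval while the quality stays the same.
Dm: root D up an augmented fourth → G#, giving G#m.
Cm7b5: root C up an augmented fourth → F#, giving F#m7b5.
Eb: root Eb up an augmented fourth → A, giving A.
Bbsus4: root Bb up an augmented fourth → E, giving Esus4.
Fm7: root F up an augmented fourth → B, giving Bm7.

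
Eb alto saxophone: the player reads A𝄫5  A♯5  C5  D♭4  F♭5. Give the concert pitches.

Cbb5 C#5 Eb4 Fb3 Abb4

The Eb alto saxophone sounds a major sixth below written, so transpose each written note down a major sixth.
Abb5 → Cbb5
A#5 → C#5
C5 → Eb4
Db4 → Fb3
Fb5 → Abb4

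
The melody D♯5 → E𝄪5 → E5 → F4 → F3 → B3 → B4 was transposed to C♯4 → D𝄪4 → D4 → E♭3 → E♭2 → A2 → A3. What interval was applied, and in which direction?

Take the first pair: D#5 → C#4. D to C spans 9 letter names, so the interval is some kind of ninth.
C#4 to D#5 is 14 semitones, which makes it a major ninth; the second version is lower, so the direction is down.
Checking another pair — B4 → A3 — gives the same interval.

down a major ninth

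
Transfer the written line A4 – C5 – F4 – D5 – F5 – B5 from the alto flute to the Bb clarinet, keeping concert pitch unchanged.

F#4 A4 D4 B4 D5 G#5

First find concert pitch: the alto flute sounds a perfect fourth below written, so A4 C5 F4 D5 F5 B5 sounds E4 G4 C4 A4 C5 F#5.
Then write for Bb clarinet: it sounds a major second below written, so the part must be a major second above concert.
E4 → F#4
G4 → A4
C4 → D4
A4 → B4
C5 → D5
F#5 → G#5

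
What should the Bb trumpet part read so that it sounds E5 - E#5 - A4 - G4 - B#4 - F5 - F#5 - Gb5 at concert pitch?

The Bb trumpet sounds a major second below written, so the written part must be a major second above concert — transpose each note up.
E5 -> F#5
E#5 -> F##5
A4 -> B4
G4 -> A4
B#4 -> C##5
F5 -> G5
F#5 -> G#5
Gb5 -> Ab5

F#5 F##5 B4 A4 C##5 G5 G#5 Ab5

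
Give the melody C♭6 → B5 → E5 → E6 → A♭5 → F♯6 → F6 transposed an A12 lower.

Cb6 gives Fbb4
B5 gives Eb4
E5 gives Ab3
E6 gives Ab4
Ab5 gives Dbb4
F#6 gives Bb4
F6 gives Bbb4

Fbb4 Eb4 Ab3 Ab4 Dbb4 Bb4 Bbb4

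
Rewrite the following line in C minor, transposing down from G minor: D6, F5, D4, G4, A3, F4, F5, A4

G5 Bb4 G3 C4 D3 Bb3 Bb4 D4

From G down to C is a perfect fifth; apply that to each pitch.
D6 → G5
F5 → Bb4
D4 → G3
G4 → C4
A3 → D3
F4 → Bb3
F5 → Bb4
A4 → D4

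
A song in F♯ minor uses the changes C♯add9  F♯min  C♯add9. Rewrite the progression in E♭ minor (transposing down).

F♯ minor down to E♭ minor is an augmented second; each chord root moves by that interval while the quality stays the same.
C♯add9: root C♯ down an augmented second → Bb, giving Bbadd9.
F♯min: root F♯ down an augmented second → Eb, giving Ebmin.
C♯add9: root C♯ down an augmented second → Bb, giving Bbadd9.

Bbadd9 Ebmin Bbadd9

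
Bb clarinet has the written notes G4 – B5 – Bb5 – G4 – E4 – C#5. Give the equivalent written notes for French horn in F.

C5 E6 Eb6 C5 A4 F#5

First find concert pitch: the Bb clarinet sounds a major second below written, so G4 B5 Bb5 G4 E4 C#5 sounds F4 A5 Ab5 F4 D4 B4.
Then write for French horn in F: it sounds a perfect fifth below written, so the part must be a perfect fifth above concert.
F4 → C5
A5 → E6
Ab5 → Eb6
F4 → C5
D4 → A4
B4 → F#5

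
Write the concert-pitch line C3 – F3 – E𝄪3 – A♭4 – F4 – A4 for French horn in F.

G3 C4 B##3 Eb5 C5 E5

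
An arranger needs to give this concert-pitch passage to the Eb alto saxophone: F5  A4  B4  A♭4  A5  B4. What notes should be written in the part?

D6 F#5 G#5 F5 F#6 G#5

The Eb alto saxophone sounds a major sixth below written, so the written part must be a major sixth above concert — transpose each note up.
F5 -> D6
A4 -> F#5
B4 -> G#5
Ab4 -> F5
A5 -> F#6
B4 -> G#5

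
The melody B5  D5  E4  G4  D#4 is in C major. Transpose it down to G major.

C major to G major down is a perfect fourth, so every note moves down by that interval.
B5 gives F#5
D5 gives A4
E4 gives B3
G4 gives D4
D#4 gives A#3

F#5 A4 B3 D4 A#3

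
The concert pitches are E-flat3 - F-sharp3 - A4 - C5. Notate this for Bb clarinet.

F3 G#3 B4 D5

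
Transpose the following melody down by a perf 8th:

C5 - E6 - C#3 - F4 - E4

C4 E5 C#2 F3 E3

A perfect octave down from C5 gives C4.
A perfect octave down from E6 gives E5.
C#3: an octave down reaches C, and 12 semitones makes it C#2.
F4: an octave down reaches F, and 12 semitones makes it F3.
E4 down a perfect octave is E3.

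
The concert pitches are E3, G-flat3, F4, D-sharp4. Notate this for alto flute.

A3 Cb4 Bb4 G#4

The alto flute sounds a perfect fourth below written, so the written part must be a perfect fourth above concert — transpose each note up.
E3 gives A3
Gb3 gives Cb4
F4 gives Bb4
D#4 gives G#4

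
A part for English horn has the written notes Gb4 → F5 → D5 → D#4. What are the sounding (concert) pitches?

Cb4 Bb4 G4 G#3

Written C4 on the English horn sounds as F3, a perfect fifth lower; apply that shift to every note.
Gb4 becomes Cb4
F5 becomes Bb4
D5 becomes G4
D#4 becomes G#3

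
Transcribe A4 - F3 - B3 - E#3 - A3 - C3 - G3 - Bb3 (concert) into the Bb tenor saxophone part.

B5 G4 C#5 F##4 B4 D4 A4 C5

The Bb tenor saxophone sounds a major ninth below written, so the written part must be a major ninth above concert — transpose each note up.
A4 -> B5
F3 -> G4
B3 -> C#5
E#3 -> F##4
A3 -> B4
C3 -> D4
G3 -> A4
Bb3 -> C5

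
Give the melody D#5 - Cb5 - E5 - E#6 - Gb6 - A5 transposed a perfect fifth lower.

D#5 to G#4
Cb5 to Fb4
E5 to A4
E#6 to A#5
Gb6 to Cb6
A5 to D5

G#4 Fb4 A4 A#5 Cb6 D5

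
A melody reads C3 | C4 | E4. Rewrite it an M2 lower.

Bb2 Bb3 D4

C3 gives Bb2
C4 gives Bb3
E4 gives D4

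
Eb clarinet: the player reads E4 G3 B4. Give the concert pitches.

G4 Bb3 D5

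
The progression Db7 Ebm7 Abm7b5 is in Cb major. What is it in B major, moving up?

C#7 D#m7 G#m7b5

Cb major up to B major is an augmented seventh; each chord root moves by that interval while the quality stays the same.
Db7: root Db up an augmented seventh → C#, giving C#7.
Ebm7: root Eb up an augmented seventh → D#, giving D#m7.
Abm7b5: root Ab up an augmented seventh → G#, giving G#m7b5.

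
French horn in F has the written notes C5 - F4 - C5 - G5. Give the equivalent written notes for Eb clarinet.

First find concert pitch: the French horn in F sounds a perfect fifth below written, so C5 F4 C5 G5 sounds F4 Bb3 F4 C5.
Then write for Eb clarinet: it sounds a minor third above written, so the part must be a minor third below concert.
F4 → D4
Bb3 → G3
F4 → D4
C5 → A4

D4 G3 D4 A4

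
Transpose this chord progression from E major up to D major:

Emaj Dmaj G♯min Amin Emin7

Dmaj Cmaj F#min Gmin Dmin7

E major up to D major is a minor seventh; each chord root moves by that interval while the quality stays the same.
Emaj: root E up a minor seventh → D, giving Dmaj.
Dmaj: root D up a minor seventh → C, giving Cmaj.
G♯min: root G♯ up a minor seventh → F#, giving F#min.
Amin: root A up a minor seventh → G, giving Gmin.
Emin7: root E up a minor seventh → D, giving Dmin7.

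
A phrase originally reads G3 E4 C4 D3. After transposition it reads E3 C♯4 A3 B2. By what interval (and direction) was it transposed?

down a minor third

From G3 to E3 is 3 letter names — a third of some quality.
E3 to G3 is 3 semitones, which makes it a minor third; the second version is lower, so the direction is down.
Checking another pair — D3 → B2 — gives the same interval.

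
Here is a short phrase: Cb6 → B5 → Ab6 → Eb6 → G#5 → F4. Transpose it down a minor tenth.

Ab4 G#4 F5 C5 E#4 D3

Cb6 becomes Ab4
B5 becomes G#4
Ab6 becomes F5
Eb6 becomes C5
G#5 becomes E#4
F4 becomes D3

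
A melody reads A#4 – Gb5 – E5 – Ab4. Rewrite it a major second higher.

A#4 becomes B#4
Gb5 becomes Ab5
E5 becomes F#5
Ab4 becomes Bb4

B#4 Ab5 F#5 Bb4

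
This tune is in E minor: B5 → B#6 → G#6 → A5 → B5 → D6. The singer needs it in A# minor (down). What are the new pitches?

E minor to A# minor down is a diminished fifth, so every note moves down by that interval.
B5 becomes E#5
B#6 becomes E##6
G#6 becomes C##6
A5 becomes D#5
B5 becomes E#5
D6 becomes G#5

E#5 E##6 C##6 D#5 E#5 G#5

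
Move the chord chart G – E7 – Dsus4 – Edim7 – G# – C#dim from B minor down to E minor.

B minor down to E minor is a perfect fifth; each chord root moves by that interval while the quality stays the same.
G: root G down a perfect fifth → C, giving C.
E7: root E down a perfect fifth → A, giving A7.
Dsus4: root D down a perfect fifth → G, giving Gsus4.
Edim7: root E down a perfect fifth → A, giving Adim7.
G#: root G# down a perfect fifth → C#, giving C#.
C#dim: root C# down a perfect fifth → F#, giving F#dim.

C A7 Gsus4 Adim7 C# F#dim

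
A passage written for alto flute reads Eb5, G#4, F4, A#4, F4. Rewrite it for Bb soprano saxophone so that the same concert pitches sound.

C5 E#4 D4 F##4 D4

First find concert pitch: the alto flute sounds a perfect fourth below written, so Eb5 G#4 F4 A#4 F4 sounds Bb4 D#4 C4 E#4 C4.
Then write for Bb soprano saxophone: it sounds a major second below written, so the part must be a major second above concert.
Bb4 → C5
D#4 → E#4
C4 → D4
E#4 → F##4
C4 → D4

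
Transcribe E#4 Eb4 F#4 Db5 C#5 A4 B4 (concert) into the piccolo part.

E#3 Eb3 F#3 Db4 C#4 A3 B3

The piccolo sounds a perfect octave above written, so the written part must be a perfect octave below concert — transpose each note down.
E#4 to E#3
Eb4 to Eb3
F#4 to F#3
Db5 to Db4
C#5 to C#4
A4 to A3
B4 to B3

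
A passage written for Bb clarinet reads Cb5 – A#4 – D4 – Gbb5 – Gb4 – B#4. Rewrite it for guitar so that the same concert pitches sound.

First find concert pitch: the Bb clarinet sounds a major second below written, so Cb5 A#4 D4 Gbb5 Gb4 B#4 sounds Bbb4 G#4 C4 Fbb5 Fb4 A#4.
Then write for guitar: it sounds a perfect octave below written, so the part must be a perfect octave above concert.
Bbb4 → Bbb5
G#4 → G#5
C4 → C5
Fbb5 → Fbb6
Fb4 → Fb5
A#4 → A#5

Bbb5 G#5 C5 Fbb6 Fb5 A#5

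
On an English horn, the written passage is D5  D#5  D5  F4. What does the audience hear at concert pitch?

The English horn sounds a perfect fifth below written, so transpose each written note down a perfect fifth.
D5 -> G4
D#5 -> G#4
D5 -> G4
F4 -> Bb3

G4 G#4 G4 Bb3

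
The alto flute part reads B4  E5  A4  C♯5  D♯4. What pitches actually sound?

The alto flute sounds a perfect fourth below written, so transpose each written note down a perfect fourth.
B4 -> F#4
E5 -> B4
A4 -> E4
C#5 -> G#4
D#4 -> A#3

F#4 B4 E4 G#4 A#3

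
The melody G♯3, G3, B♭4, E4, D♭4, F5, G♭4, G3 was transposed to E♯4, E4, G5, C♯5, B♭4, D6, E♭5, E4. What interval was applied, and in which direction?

up a major sixth

Take the first pair: G#3 → E#4. G to E spans 6 letter names, so the interval is some kind of sixth.
G#3 to E#4 is 9 semitones, which makes it a major sixth; the second version is higher, so the direction is up.
Checking another pair — G3 → E4 — gives the same interval.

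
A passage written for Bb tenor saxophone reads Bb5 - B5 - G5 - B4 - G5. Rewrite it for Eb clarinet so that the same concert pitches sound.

F4 F#4 D4 F#3 D4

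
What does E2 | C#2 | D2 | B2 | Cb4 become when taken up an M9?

A major ninth up from E2 gives F#3.
C#2: a ninth up reaches D, and 14 semitones makes it D#3.
A major ninth up from D2 gives E3.
B2: a ninth up reaches C, and 14 semitones makes it C#4.
Cb4: a ninth up reaches D, and 14 semitones makes it Db5.

F#3 D#3 E3 C#4 Db5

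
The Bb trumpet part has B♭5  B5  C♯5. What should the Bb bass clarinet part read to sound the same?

Bb6 B6 C#6

First find concert pitch: the Bb trumpet sounds a major second below written, so B♭5 B5 C♯5 sounds Ab5 A5 B4.
Then write for Bb bass clarinet: it sounds a major ninth below written, so the part must be a major ninth above concert.
Ab5 → Bb6
A5 → B6
B4 → C#6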